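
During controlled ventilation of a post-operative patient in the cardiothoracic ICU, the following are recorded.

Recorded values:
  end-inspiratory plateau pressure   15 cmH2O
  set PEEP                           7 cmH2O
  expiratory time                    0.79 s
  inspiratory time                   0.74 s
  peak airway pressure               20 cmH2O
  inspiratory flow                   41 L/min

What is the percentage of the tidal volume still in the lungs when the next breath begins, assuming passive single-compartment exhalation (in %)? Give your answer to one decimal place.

Flow: 41 L/min ÷ 60 = 0.6833 L/s.
Vt = flow × Ti = 0.6833 L/s × 0.74 s × 1000 mL/L = 505.64 mL.
R = (PIP − Pplat)/V̇ = (20 − 15) / 0.6833 = 5.0/0.6833 = 7.317 cmH2O·s/L.
C = Vt/(Pplat − PEEP) = 505.64 / (15 − 7) = 505.64/8.0 = 63.205 mL/cmH2O.
τ = R × C = 7.317 × 0.06321 L/cmH2O = 0.4625 s.
Fraction remaining at end-expiration = e^(−Te/τ) = e^(−0.79/0.4625) = 0.1812 → 18.12%.

18.1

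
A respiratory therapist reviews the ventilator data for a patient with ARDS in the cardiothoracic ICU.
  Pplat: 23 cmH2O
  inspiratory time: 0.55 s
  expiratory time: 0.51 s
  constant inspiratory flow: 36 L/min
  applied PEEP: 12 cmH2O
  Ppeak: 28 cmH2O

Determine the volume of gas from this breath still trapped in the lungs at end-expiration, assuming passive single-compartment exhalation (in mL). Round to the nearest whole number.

43

Flow: 36 L/min ÷ 60 = 0.6 L/s.
Vt = flow × Ti = 0.6 L/s × 0.55 s × 1000 mL/L = 330.0 mL.
R = (PIP − Pplat)/V̇ = (28 − 23) / 0.6 = 5.0/0.6 = 8.333 cmH2O·s/L.
C = Vt/(Pplat − PEEP) = 330.0 / (23 − 12) = 330.0/11.0 = 30.0 mL/cmH2O.
τ = R × C = 8.333 × 0.03 L/cmH2O = 0.25 s.
Fraction remaining = e^(−Te/τ) = e^(−0.51/0.25) = 0.13.
Trapped volume = 330.0 × 0.13 = 42.9 mL.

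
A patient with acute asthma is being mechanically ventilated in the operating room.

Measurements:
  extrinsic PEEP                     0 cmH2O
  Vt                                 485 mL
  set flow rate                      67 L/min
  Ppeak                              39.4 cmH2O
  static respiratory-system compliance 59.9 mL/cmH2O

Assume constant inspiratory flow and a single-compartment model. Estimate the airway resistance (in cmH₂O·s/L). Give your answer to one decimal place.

Flow: 67 L/min ÷ 60 = 1.1167 L/s.
Equation of motion (constant flow): PIP = Vt/C + R·V̇ + PEEP.
R·V̇ = PIP − Vt/C − PEEP = 39.4 − 485/59.9 − 0 = 39.4 − 8.097 − 0 = 31.303 cmH2O.
R = 31.303 / 1.1167 = 28.032 cmH2O·s/L.

28.0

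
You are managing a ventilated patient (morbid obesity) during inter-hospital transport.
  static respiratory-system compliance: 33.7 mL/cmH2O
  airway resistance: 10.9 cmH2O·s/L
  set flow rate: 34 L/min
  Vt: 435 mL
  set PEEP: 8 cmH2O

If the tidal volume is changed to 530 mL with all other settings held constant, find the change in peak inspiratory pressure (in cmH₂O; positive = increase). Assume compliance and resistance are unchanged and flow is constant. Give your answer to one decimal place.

2.8

PIP = Vt/C + R·V̇ + PEEP (constant-flow equation of motion).
Only the elastic term changes: ΔPIP = ΔVt / C = (530 − 435) / 33.7 = 2.819 cmH2O.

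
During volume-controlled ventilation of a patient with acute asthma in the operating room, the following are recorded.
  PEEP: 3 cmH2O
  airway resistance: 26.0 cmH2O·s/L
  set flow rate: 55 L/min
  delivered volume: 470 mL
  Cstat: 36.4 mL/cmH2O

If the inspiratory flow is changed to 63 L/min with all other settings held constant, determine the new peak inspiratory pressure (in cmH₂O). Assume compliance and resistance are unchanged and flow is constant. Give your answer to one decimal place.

43.2

Flow: 55 L/min ÷ 60 = 0.9167 L/s.
New flow: 63 L/min ÷ 60 = 1.05 L/s.
PIP = Vt/C + R·V̇ + PEEP (constant-flow equation of motion).
Only the resistive term changes: ΔPIP = R × ΔV̇ = 26.0 × (1.05 − 0.9167) = 26.0 × 0.1333 = 3.466 cmH2O.
Original PIP = 470/36.4 + 26.0×0.9167 + 3 = 39.746 cmH2O; new PIP = 39.746 + (3.466) = 43.212 cmH2O.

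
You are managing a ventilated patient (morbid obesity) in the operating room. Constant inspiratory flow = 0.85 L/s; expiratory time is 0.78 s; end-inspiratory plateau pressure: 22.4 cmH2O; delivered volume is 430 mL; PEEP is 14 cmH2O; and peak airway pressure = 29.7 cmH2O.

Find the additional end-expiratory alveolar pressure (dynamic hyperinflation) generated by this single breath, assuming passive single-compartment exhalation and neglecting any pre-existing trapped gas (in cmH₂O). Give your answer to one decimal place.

R = (PIP − Pplat)/V̇ = (29.7 − 22.4) / 0.85 = 7.3/0.85 = 8.588 cmH2O·s/L.
C = Vt/(Pplat − PEEP) = 430.0 / (22.4 − 14) = 430.0/8.4 = 51.19 mL/cmH2O.
τ = R × C = 8.588 × 0.05119 L/cmH2O = 0.4396 s.
Fraction remaining = e^(−Te/τ) = e^(−0.78/0.4396) = 0.1696; trapped volume = 430.0 × 0.1696 = 72.928 mL.
Additional alveolar pressure from trapping ≈ V_trapped / C = 72.928 / 51.19 = 1.425 cmH2O.

1.4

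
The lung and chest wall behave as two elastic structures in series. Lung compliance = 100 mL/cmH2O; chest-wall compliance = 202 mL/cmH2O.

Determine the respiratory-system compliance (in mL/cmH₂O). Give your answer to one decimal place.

66.9

Lung and chest wall are elastances in series: 1/Crs = 1/CL + 1/Ccw.
1/Crs = 1/100 + 1/202 = 0.01495.
Crs = 66.89 mL/cmH2O.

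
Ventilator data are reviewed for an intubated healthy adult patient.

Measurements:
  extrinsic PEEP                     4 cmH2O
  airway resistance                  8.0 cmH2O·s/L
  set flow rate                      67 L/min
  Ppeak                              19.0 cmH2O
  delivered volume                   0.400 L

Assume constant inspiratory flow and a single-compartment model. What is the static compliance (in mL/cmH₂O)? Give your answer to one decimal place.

Flow: 67 L/min ÷ 60 = 1.1167 L/s.
Equation of motion (constant flow): PIP = Vt/C + R·V̇ + PEEP.
Vt/C = PIP − R·V̇ − PEEP = 19.0 − 8.0×1.1167 − 4 = 19.0 − 8.934 − 4 = 6.066 cmH2O.
C = Vt / 6.066 = 400 / 6.066 = 65.941 mL/cmH2O.

65.9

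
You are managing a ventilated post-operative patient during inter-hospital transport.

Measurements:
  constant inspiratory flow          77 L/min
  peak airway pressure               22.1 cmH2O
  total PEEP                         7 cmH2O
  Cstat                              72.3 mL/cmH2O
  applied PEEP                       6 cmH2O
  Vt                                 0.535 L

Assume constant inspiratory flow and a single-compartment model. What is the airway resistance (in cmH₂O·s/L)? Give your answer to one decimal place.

6.0

Flow: 77 L/min ÷ 60 = 1.2833 L/s.
Total PEEP = 7 cmH2O (set 6 + intrinsic 1); this is the baseline alveolar pressure.
Equation of motion (constant flow): PIP = Vt/C + R·V̇ + PEEP.
R·V̇ = PIP − Vt/C − PEEP = 22.1 − 535/72.3 − 7 = 22.1 − 7.4 − 7 = 7.7 cmH2O.
R = 7.7 / 1.2833 = 6.0 cmH2O·s/L.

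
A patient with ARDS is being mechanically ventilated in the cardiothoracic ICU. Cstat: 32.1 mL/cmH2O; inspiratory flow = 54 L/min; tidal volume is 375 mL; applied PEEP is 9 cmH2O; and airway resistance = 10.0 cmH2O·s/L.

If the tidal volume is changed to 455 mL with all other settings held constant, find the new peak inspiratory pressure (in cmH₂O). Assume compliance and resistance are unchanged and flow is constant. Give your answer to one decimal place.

32.2

Flow: 54 L/min ÷ 60 = 0.9 L/s.
PIP = Vt/C + R·V̇ + PEEP (constant-flow equation of motion).
Only the elastic term changes: ΔPIP = ΔVt / C = (455 − 375) / 32.1 = 2.492 cmH2O.
Original PIP = 375/32.1 + 10.0×0.9 + 9 = 29.682 cmH2O; new PIP = 29.682 + (2.492) = 32.174 cmH2O.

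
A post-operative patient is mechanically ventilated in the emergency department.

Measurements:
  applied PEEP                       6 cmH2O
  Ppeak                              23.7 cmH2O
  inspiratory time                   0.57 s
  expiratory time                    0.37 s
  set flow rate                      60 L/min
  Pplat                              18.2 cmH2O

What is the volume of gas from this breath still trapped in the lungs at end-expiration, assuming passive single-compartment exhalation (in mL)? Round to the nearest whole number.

Flow: 60 L/min ÷ 60 = 1 L/s.
Vt = flow × Ti = 1 L/s × 0.57 s × 1000 mL/L = 570.0 mL.
R = (PIP − Pplat)/V̇ = (23.7 − 18.2) / 1 = 5.5/1 = 5.5 cmH2O·s/L.
C = Vt/(Pplat − PEEP) = 570.0 / (18.2 − 6) = 570.0/12.2 = 46.721 mL/cmH2O.
τ = R × C = 5.5 × 0.04672 L/cmH2O = 0.257 s.
Fraction remaining = e^(−Te/τ) = e^(−0.37/0.257) = 0.237.
Trapped volume = 570.0 × 0.237 = 135.09 mL.

135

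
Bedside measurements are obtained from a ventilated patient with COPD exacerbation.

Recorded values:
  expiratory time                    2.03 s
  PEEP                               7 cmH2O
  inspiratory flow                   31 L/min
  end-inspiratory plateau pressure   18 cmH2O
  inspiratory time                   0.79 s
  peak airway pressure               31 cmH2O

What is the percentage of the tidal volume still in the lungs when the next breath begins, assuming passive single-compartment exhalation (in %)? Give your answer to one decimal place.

11.4

Flow: 31 L/min ÷ 60 = 0.5167 L/s.
Vt = flow × Ti = 0.5167 L/s × 0.79 s × 1000 mL/L = 408.19 mL.
R = (PIP − Pplat)/V̇ = (31 − 18) / 0.5167 = 13.0/0.5167 = 25.16 cmH2O·s/L.
C = Vt/(Pplat − PEEP) = 408.19 / (18 − 7) = 408.19/11.0 = 37.108 mL/cmH2O.
τ = R × C = 25.16 × 0.03711 L/cmH2O = 0.9337 s.
Fraction remaining at end-expiration = e^(−Te/τ) = e^(−2.03/0.9337) = 0.1137 → 11.37%.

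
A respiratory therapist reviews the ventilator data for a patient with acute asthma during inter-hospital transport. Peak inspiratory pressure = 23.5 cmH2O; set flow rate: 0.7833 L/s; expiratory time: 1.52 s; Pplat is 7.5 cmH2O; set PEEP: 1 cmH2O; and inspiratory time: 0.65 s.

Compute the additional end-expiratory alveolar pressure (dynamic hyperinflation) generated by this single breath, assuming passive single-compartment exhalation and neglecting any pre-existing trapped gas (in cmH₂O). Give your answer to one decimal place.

Vt = flow × Ti = 0.7833 L/s × 0.65 s × 1000 mL/L = 509.15 mL.
R = (PIP − Pplat)/V̇ = (23.5 − 7.5) / 0.7833 = 16.0/0.7833 = 20.426 cmH2O·s/L.
C = Vt/(Pplat − PEEP) = 509.15 / (7.5 − 1) = 509.15/6.5 = 78.331 mL/cmH2O.
τ = R × C = 20.426 × 0.07833 L/cmH2O = 1.6 s.
Fraction remaining = e^(−Te/τ) = e^(−1.52/1.6) = 0.3867; trapped volume = 509.15 × 0.3867 = 196.89 mL.
Additional alveolar pressure from trapping ≈ V_trapped / C = 196.89 / 78.331 = 2.514 cmH2O.

2.5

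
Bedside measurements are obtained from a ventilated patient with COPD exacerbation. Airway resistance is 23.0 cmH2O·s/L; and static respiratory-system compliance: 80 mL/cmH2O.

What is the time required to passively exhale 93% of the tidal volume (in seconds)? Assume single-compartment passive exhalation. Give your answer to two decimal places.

4.89

τ = R × C = 23.0 × 80 mL/cmH2O = 23.0 × 0.080 L/cmH2O = 1.84 s.
Exhaled fraction f = 1 − e^(−t/τ) → t = −τ·ln(1 − f) = −1.84·ln(0.07) = 4.893 s.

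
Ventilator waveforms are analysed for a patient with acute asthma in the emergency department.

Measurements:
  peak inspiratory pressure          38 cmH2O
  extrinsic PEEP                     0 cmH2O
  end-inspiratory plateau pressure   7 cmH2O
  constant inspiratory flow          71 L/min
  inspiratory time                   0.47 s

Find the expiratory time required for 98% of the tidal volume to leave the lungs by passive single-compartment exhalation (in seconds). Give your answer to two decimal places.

8.14

Flow: 71 L/min ÷ 60 = 1.1833 L/s.
Vt = flow × Ti = 1.1833 L/s × 0.47 s × 1000 mL/L = 556.15 mL.
R = (PIP − Pplat)/V̇ = (38 − 7) / 1.1833 = 31.0/1.1833 = 26.198 cmH2O·s/L.
C = Vt/(Pplat − PEEP) = 556.15 / (7 − 0) = 556.15/7.0 = 79.45 mL/cmH2O.
τ = R × C = 26.198 × 0.07945 L/cmH2O = 2.081 s.
t = −τ·ln(1 − 0.98) = −2.081·ln(0.02) = 8.141 s.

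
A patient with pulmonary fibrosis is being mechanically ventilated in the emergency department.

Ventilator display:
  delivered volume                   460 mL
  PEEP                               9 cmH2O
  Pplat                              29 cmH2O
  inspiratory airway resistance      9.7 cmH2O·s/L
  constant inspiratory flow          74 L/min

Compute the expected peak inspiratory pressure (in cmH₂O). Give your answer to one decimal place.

Flow: 74 L/min ÷ 60 = 1.2333 L/s.
PIP = Pplat + Raw × flow = 29 + 9.7 × 1.2333 = 29 + 11.963 = 40.963 cmH2O.

41.0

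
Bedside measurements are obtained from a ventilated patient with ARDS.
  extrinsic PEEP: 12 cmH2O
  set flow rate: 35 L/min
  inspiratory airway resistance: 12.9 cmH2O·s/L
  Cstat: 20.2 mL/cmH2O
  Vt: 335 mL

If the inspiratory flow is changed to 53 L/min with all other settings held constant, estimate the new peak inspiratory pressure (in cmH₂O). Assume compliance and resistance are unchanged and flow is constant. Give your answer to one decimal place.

Flow: 35 L/min ÷ 60 = 0.5833 L/s.
New flow: 53 L/min ÷ 60 = 0.8833 L/s.
PIP = Vt/C + R·V̇ + PEEP (constant-flow equation of motion).
Only the resistive term changes: ΔPIP = R × ΔV̇ = 12.9 × (0.8833 − 0.5833) = 12.9 × 0.3 = 3.87 cmH2O.
Original PIP = 335/20.2 + 12.9×0.5833 + 12 = 36.109 cmH2O; new PIP = 36.109 + (3.87) = 39.979 cmH2O.

40.0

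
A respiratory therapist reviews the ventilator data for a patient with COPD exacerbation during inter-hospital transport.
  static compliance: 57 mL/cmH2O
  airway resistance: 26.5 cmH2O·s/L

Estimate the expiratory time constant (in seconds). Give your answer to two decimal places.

τ = R × C = 26.5 × 57 mL/cmH2O = 26.5 × 0.057 L/cmH2O = 1.511 s.

1.51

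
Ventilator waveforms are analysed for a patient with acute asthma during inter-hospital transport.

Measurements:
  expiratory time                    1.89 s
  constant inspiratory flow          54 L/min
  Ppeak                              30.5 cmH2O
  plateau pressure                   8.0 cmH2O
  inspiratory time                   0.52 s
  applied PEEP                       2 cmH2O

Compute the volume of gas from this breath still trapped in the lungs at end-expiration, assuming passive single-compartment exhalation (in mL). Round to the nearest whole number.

178

Flow: 54 L/min ÷ 60 = 0.9 L/s.
Vt = flow × Ti = 0.9 L/s × 0.52 s × 1000 mL/L = 468.0 mL.
R = (PIP − Pplat)/V̇ = (30.5 − 8.0) / 0.9 = 22.5/0.9 = 25.0 cmH2O·s/L.
C = Vt/(Pplat − PEEP) = 468.0 / (8.0 − 2) = 468.0/6.0 = 78.0 mL/cmH2O.
τ = R × C = 25.0 × 0.078 L/cmH2O = 1.95 s.
Fraction remaining = e^(−Te/τ) = e^(−1.89/1.95) = 0.3794.
Trapped volume = 468.0 × 0.3794 = 177.56 mL.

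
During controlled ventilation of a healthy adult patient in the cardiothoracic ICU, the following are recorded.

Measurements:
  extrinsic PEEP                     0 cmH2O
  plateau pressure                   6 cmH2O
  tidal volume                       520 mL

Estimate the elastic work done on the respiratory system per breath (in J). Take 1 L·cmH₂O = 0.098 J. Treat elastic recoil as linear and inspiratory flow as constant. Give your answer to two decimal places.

0.15

Elastic work ≈ ½ × (Pplat − PEEP) × Vt = 0.5 × (6 − 0) × 0.520 L = 0.5 × 6.0 × 0.520 = 1.56 L·cmH2O.
× 0.098 J/(L·cmH2O) → 0.1529 J.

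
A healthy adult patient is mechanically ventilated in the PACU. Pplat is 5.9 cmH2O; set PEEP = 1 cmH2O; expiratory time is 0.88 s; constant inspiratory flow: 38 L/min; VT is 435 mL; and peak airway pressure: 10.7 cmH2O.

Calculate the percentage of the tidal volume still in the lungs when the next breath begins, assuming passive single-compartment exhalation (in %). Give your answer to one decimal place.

Flow: 38 L/min ÷ 60 = 0.6333 L/s.
R = (PIP − Pplat)/V̇ = (10.7 − 5.9) / 0.6333 = 4.8/0.6333 = 7.579 cmH2O·s/L.
C = Vt/(Pplat − PEEP) = 435.0 / (5.9 − 1) = 435.0/4.9 = 88.776 mL/cmH2O.
τ = R × C = 7.579 × 0.08878 L/cmH2O = 0.6729 s.
Fraction remaining at end-expiration = e^(−Te/τ) = e^(−0.88/0.6729) = 0.2704 → 27.04%.

27.0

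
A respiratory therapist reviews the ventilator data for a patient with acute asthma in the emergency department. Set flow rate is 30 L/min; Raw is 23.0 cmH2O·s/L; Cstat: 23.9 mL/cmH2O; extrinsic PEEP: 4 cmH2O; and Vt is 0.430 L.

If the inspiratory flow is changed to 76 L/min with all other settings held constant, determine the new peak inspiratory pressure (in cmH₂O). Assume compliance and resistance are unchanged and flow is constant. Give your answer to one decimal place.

51.1

Flow: 30 L/min ÷ 60 = 0.5 L/s.
New flow: 76 L/min ÷ 60 = 1.2667 L/s.
PIP = Vt/C + R·V̇ + PEEP (constant-flow equation of motion).
Only the resistive term changes: ΔPIP = R × ΔV̇ = 23.0 × (1.2667 − 0.5) = 23.0 × 0.7667 = 17.634 cmH2O.
Original PIP = 430/23.9 + 23.0×0.5 + 4 = 33.492 cmH2O; new PIP = 33.492 + (17.634) = 51.126 cmH2O.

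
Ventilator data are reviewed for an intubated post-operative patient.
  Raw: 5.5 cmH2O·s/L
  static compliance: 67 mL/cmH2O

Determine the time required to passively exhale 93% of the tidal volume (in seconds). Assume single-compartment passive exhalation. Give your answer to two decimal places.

τ = R × C = 5.5 × 67 mL/cmH2O = 5.5 × 0.067 L/cmH2O = 0.3685 s.
Exhaled fraction f = 1 − e^(−t/τ) → t = −τ·ln(1 − f) = −0.3685·ln(0.07) = 0.9799 s.

0.98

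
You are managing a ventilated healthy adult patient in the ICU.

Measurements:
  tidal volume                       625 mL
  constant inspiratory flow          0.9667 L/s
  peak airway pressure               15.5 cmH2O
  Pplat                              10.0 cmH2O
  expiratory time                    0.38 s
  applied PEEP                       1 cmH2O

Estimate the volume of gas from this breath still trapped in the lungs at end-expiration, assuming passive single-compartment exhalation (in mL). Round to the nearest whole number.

R = (PIP − Pplat)/V̇ = (15.5 − 10.0) / 0.9667 = 5.5/0.9667 = 5.689 cmH2O·s/L.
C = Vt/(Pplat − PEEP) = 625.0 / (10.0 − 1) = 625.0/9.0 = 69.444 mL/cmH2O.
τ = R × C = 5.689 × 0.06944 L/cmH2O = 0.395 s.
Fraction remaining = e^(−Te/τ) = e^(−0.38/0.395) = 0.3821.
Trapped volume = 625.0 × 0.3821 = 238.81 mL.

239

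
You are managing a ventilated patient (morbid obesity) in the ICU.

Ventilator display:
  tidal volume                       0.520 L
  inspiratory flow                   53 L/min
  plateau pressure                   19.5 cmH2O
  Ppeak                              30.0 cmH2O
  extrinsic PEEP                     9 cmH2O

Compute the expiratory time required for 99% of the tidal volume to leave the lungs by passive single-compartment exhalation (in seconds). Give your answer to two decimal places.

2.71

Flow: 53 L/min ÷ 60 = 0.8833 L/s.
R = (PIP − Pplat)/V̇ = (30.0 − 19.5) / 0.8833 = 10.5/0.8833 = 11.887 cmH2O·s/L.
C = Vt/(Pplat − PEEP) = 520.0 / (19.5 − 9) = 520.0/10.5 = 49.524 mL/cmH2O.
τ = R × C = 11.887 × 0.04952 L/cmH2O = 0.5886 s.
t = −τ·ln(1 − 0.99) = −0.5886·ln(0.01) = 2.711 s.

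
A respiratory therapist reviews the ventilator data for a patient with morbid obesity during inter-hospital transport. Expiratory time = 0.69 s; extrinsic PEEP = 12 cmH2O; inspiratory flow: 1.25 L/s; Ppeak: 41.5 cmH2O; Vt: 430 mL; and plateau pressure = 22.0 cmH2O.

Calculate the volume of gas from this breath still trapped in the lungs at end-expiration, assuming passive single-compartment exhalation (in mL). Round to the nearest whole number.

R = (PIP − Pplat)/V̇ = (41.5 − 22.0) / 1.25 = 19.5/1.25 = 15.6 cmH2O·s/L.
C = Vt/(Pplat − PEEP) = 430.0 / (22.0 − 12) = 430.0/10.0 = 43.0 mL/cmH2O.
τ = R × C = 15.6 × 0.043 L/cmH2O = 0.6708 s.
Fraction remaining = e^(−Te/τ) = e^(−0.69/0.6708) = 0.3575.
Trapped volume = 430.0 × 0.3575 = 153.73 mL.

154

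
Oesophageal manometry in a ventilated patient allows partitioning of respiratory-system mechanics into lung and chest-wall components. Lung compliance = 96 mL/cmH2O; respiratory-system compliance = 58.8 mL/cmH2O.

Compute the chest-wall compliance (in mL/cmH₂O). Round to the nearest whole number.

1/Ccw = 1/Crs − 1/CL.
1/Ccw = 1/58.8 − 1/96 = 0.00659.
Ccw = 151.75 mL/cmH2O.

152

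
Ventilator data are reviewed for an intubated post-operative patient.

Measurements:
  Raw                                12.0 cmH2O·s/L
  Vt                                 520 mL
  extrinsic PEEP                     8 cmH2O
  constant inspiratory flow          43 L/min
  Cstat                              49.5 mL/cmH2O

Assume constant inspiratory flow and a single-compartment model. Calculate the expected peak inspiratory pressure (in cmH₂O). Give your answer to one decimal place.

27.1

Flow: 43 L/min ÷ 60 = 0.7167 L/s.
Equation of motion (constant flow): PIP = Vt/C + R·V̇ + PEEP.
PIP = 520/49.5 + 12.0×0.7167 + 8 = 10.505 + 8.6 + 8 = 27.105 cmH2O.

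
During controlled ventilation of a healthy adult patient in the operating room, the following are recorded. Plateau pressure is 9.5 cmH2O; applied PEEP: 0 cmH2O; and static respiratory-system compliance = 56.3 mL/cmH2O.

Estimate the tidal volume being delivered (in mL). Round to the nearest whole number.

Vt = Cstat × (Pplat − PEEP) = 56.3 × (9.5 − 0) = 56.3 × 9.5 = 534.85 mL.

535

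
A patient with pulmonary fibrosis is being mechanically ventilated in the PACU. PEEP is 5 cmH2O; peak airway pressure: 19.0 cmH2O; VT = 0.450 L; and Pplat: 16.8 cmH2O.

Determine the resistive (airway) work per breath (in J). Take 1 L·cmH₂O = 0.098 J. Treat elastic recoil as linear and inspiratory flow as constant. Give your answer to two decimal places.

0.10

With constant inspiratory flow the resistive pressure is constant at PIP − Pplat = 19.0 − 16.8 = 2.2 cmH2O, so resistive work = 2.2 × 0.450 = 0.99 L·cmH2O.
× 0.098 J/(L·cmH2O) → 0.09702 J.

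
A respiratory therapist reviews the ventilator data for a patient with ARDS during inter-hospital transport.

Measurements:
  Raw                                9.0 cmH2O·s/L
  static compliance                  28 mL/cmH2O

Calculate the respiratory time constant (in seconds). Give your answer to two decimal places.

0.25

τ = R × C = 9.0 × 28 mL/cmH2O = 9.0 × 0.028 L/cmH2O = 0.252 s.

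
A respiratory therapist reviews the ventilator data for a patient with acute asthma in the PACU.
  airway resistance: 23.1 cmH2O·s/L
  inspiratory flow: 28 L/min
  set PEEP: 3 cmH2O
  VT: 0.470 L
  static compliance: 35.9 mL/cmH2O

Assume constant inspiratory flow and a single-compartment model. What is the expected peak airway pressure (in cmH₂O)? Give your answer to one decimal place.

26.9

Flow: 28 L/min ÷ 60 = 0.4667 L/s.
Equation of motion (constant flow): PIP = Vt/C + R·V̇ + PEEP.
PIP = 470/35.9 + 23.1×0.4667 + 3 = 13.092 + 10.781 + 3 = 26.873 cmH2O.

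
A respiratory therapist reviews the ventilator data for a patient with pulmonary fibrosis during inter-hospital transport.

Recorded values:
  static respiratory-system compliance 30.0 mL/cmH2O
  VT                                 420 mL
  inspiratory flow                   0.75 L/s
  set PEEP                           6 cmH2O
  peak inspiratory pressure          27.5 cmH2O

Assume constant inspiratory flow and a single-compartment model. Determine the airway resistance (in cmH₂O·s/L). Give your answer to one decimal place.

Equation of motion (constant flow): PIP = Vt/C + R·V̇ + PEEP.
R·V̇ = PIP − Vt/C − PEEP = 27.5 − 420/30.0 − 6 = 27.5 − 14.0 − 6 = 7.5 cmH2O.
R = 7.5 / 0.75 = 10.0 cmH2O·s/L.

10.0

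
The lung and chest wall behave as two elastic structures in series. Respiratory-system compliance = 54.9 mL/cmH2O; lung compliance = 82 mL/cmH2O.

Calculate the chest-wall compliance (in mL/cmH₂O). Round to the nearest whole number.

1/Ccw = 1/Crs − 1/CL.
1/Ccw = 1/54.9 − 1/82 = 0.00602.
Ccw = 166.11 mL/cmH2O.

166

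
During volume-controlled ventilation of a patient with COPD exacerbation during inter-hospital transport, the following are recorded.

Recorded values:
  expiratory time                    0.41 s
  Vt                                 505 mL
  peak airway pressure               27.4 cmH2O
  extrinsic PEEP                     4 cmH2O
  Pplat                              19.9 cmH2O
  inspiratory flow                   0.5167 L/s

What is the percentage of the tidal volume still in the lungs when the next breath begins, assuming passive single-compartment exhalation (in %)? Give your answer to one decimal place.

R = (PIP − Pplat)/V̇ = (27.4 − 19.9) / 0.5167 = 7.5/0.5167 = 14.515 cmH2O·s/L.
C = Vt/(Pplat − PEEP) = 505.0 / (19.9 − 4) = 505.0/15.9 = 31.761 mL/cmH2O.
τ = R × C = 14.515 × 0.03176 L/cmH2O = 0.461 s.
Fraction remaining at end-expiration = e^(−Te/τ) = e^(−0.41/0.461) = 0.4109 → 41.09%.

41.1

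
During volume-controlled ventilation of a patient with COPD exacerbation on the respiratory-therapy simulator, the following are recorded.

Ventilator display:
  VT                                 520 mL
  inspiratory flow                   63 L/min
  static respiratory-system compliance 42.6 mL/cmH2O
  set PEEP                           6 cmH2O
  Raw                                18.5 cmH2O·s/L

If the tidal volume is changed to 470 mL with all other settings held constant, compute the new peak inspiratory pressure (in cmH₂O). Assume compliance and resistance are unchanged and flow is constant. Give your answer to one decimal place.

36.5

Flow: 63 L/min ÷ 60 = 1.05 L/s.
PIP = Vt/C + R·V̇ + PEEP (constant-flow equation of motion).
Only the elastic term changes: ΔPIP = ΔVt / C = (470 − 520) / 42.6 = -1.174 cmH2O.
Original PIP = 520/42.6 + 18.5×1.05 + 6 = 37.632 cmH2O; new PIP = 37.632 + (-1.174) = 36.458 cmH2O.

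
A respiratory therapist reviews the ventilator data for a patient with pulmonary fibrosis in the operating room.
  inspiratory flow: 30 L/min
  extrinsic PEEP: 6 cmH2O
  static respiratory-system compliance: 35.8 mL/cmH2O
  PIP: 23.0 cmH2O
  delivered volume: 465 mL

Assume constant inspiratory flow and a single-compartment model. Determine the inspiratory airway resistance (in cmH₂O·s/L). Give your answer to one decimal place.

8.0

Flow: 30 L/min ÷ 60 = 0.5 L/s.
Equation of motion (constant flow): PIP = Vt/C + R·V̇ + PEEP.
R·V̇ = PIP − Vt/C − PEEP = 23.0 − 465/35.8 − 6 = 23.0 − 12.989 − 6 = 4.011 cmH2O.
R = 4.011 / 0.5 = 8.022 cmH2O·s/L.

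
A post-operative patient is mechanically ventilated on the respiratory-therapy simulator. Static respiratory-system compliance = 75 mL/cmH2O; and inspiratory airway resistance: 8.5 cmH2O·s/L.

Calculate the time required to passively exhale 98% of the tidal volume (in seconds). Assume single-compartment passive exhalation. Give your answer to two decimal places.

τ = R × C = 8.5 × 75 mL/cmH2O = 8.5 × 0.075 L/cmH2O = 0.6375 s.
Exhaled fraction f = 1 − e^(−t/τ) → t = −τ·ln(1 − f) = −0.6375·ln(0.02) = 2.494 s.

2.49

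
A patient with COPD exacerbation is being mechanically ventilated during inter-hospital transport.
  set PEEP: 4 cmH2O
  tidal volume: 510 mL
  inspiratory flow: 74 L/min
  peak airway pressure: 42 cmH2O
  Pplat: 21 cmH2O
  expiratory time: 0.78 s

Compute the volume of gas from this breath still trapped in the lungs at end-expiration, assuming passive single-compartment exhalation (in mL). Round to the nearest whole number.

Flow: 74 L/min ÷ 60 = 1.2333 L/s.
R = (PIP − Pplat)/V̇ = (42 − 21) / 1.2333 = 21.0/1.2333 = 17.027 cmH2O·s/L.
C = Vt/(Pplat − PEEP) = 510.0 / (21 − 4) = 510.0/17.0 = 30.0 mL/cmH2O.
τ = R × C = 17.027 × 0.03 L/cmH2O = 0.5108 s.
Fraction remaining = e^(−Te/τ) = e^(−0.78/0.5108) = 0.2172.
Trapped volume = 510.0 × 0.2172 = 110.77 mL.

111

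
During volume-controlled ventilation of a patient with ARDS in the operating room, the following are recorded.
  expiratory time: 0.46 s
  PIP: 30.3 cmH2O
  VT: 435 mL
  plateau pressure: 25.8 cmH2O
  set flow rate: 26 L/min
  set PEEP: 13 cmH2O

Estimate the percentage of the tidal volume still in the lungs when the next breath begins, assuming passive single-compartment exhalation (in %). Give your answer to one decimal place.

27.2

Flow: 26 L/min ÷ 60 = 0.4333 L/s.
R = (PIP − Pplat)/V̇ = (30.3 − 25.8) / 0.4333 = 4.5/0.4333 = 10.385 cmH2O·s/L.
C = Vt/(Pplat − PEEP) = 435.0 / (25.8 − 13) = 435.0/12.8 = 33.984 mL/cmH2O.
τ = R × C = 10.385 × 0.03398 L/cmH2O = 0.3529 s.
Fraction remaining at end-expiration = e^(−Te/τ) = e^(−0.46/0.3529) = 0.2716 → 27.16%.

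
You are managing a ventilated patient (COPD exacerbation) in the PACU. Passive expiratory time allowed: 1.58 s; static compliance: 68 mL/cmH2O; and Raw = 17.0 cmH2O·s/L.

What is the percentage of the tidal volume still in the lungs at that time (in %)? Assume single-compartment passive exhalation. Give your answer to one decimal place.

τ = R × C = 17.0 × 68 mL/cmH2O = 17.0 × 0.068 L/cmH2O = 1.156 s.
Passive exhalation: V(t)/V₀ = e^(−t/τ) = e^(−1.58/1.156) = 0.2549.
Fraction remaining = 0.2549 → 25.49%.

25.5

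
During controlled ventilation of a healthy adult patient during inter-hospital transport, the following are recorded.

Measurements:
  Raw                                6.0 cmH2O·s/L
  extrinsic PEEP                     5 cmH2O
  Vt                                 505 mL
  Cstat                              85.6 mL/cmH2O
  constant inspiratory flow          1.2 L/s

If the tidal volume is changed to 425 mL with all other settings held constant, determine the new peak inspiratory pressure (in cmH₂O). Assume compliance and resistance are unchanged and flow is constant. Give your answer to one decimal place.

17.2

PIP = Vt/C + R·V̇ + PEEP (constant-flow equation of motion).
Only the elastic term changes: ΔPIP = ΔVt / C = (425 − 505) / 85.6 = -0.9346 cmH2O.
Original PIP = 505/85.6 + 6.0×1.2 + 5 = 18.1 cmH2O; new PIP = 18.1 + (-0.9346) = 17.165 cmH2O.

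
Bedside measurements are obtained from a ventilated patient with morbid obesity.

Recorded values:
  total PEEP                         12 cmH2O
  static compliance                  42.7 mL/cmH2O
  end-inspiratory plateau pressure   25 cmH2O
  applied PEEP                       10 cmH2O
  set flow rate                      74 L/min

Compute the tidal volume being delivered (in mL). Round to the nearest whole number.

555

End-expiratory occlusion gives total PEEP = 12 cmH2O (intrinsic PEEP = 12 − 10 = 2). Use total PEEP for the elastic gradient.
Vt = Cstat × (Pplat − PEEPtotal) = 42.7 × (25 − 12) = 42.7 × 13.0 = 555.1 mL.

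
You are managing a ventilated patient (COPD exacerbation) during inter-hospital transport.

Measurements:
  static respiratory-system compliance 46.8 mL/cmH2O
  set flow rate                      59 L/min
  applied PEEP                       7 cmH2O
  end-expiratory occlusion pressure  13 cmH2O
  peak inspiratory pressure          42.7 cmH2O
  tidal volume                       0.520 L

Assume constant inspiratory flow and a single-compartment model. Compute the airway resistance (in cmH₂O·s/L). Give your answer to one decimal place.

Flow: 59 L/min ÷ 60 = 0.9833 L/s.
Total PEEP = 13 cmH2O (set 7 + intrinsic 6); this is the baseline alveolar pressure.
Equation of motion (constant flow): PIP = Vt/C + R·V̇ + PEEP.
R·V̇ = PIP − Vt/C − PEEP = 42.7 − 520/46.8 − 13 = 42.7 − 11.111 − 13 = 18.589 cmH2O.
R = 18.589 / 0.9833 = 18.905 cmH2O·s/L.

18.9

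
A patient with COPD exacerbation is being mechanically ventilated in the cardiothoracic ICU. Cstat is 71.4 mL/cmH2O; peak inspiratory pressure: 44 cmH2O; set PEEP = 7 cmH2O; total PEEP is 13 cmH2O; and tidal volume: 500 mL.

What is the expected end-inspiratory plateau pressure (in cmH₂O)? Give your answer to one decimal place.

20.0

End-expiratory occlusion gives total PEEP = 13 cmH2O (intrinsic PEEP = 13 − 7 = 6). Use total PEEP for the elastic gradient.
Pplat = PEEPtotal + Vt / Cstat = 13 + 500 / 71.4 = 13 + 7.003 = 20.003 cmH2O.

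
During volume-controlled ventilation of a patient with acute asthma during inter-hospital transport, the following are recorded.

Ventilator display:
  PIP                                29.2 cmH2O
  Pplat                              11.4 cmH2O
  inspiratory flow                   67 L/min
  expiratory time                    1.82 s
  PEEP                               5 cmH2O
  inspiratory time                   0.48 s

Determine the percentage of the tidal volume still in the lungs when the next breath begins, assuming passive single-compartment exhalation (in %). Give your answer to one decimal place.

Flow: 67 L/min ÷ 60 = 1.1167 L/s.
Vt = flow × Ti = 1.1167 L/s × 0.48 s × 1000 mL/L = 536.02 mL.
R = (PIP − Pplat)/V̇ = (29.2 − 11.4) / 1.1167 = 17.8/1.1167 = 15.94 cmH2O·s/L.
C = Vt/(Pplat − PEEP) = 536.02 / (11.4 − 5) = 536.02/6.4 = 83.753 mL/cmH2O.
τ = R × C = 15.94 × 0.08375 L/cmH2O = 1.335 s.
Fraction remaining at end-expiration = e^(−Te/τ) = e^(−1.82/1.335) = 0.2558 → 25.58%.

25.6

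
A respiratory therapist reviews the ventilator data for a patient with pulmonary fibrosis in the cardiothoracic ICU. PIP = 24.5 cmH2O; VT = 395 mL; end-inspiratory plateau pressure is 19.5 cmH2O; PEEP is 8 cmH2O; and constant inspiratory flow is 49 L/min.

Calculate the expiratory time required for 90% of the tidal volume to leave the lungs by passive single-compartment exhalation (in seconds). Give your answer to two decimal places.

0.48

Flow: 49 L/min ÷ 60 = 0.8167 L/s.
R = (PIP − Pplat)/V̇ = (24.5 − 19.5) / 0.8167 = 5.0/0.8167 = 6.122 cmH2O·s/L.
C = Vt/(Pplat − PEEP) = 395.0 / (19.5 − 8) = 395.0/11.5 = 34.348 mL/cmH2O.
τ = R × C = 6.122 × 0.03435 L/cmH2O = 0.2103 s.
t = −τ·ln(1 − 0.90) = −0.2103·ln(0.1) = 0.4842 s.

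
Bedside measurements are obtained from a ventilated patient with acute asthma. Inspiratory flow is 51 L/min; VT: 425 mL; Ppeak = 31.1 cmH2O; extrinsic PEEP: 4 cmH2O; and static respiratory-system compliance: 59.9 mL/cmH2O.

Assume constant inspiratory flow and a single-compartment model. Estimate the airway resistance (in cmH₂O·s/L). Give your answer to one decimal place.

Flow: 51 L/min ÷ 60 = 0.85 L/s.
Equation of motion (constant flow): PIP = Vt/C + R·V̇ + PEEP.
R·V̇ = PIP − Vt/C − PEEP = 31.1 − 425/59.9 − 4 = 31.1 − 7.095 − 4 = 20.005 cmH2O.
R = 20.005 / 0.85 = 23.535 cmH2O·s/L.

23.5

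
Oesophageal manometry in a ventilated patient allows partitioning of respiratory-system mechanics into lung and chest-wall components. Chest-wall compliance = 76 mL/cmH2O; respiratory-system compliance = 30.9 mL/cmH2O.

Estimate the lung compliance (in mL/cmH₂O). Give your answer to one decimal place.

52.1

1/CL = 1/Crs − 1/Ccw.
1/CL = 1/30.9 − 1/76 = 0.0192.
CL = 52.083 mL/cmH2O.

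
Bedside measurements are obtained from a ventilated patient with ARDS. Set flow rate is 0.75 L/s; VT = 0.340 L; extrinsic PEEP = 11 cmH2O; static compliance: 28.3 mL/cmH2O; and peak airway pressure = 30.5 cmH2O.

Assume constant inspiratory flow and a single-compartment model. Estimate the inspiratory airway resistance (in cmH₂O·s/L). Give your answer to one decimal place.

10.0

Equation of motion (constant flow): PIP = Vt/C + R·V̇ + PEEP.
R·V̇ = PIP − Vt/C − PEEP = 30.5 − 340/28.3 − 11 = 30.5 − 12.014 − 11 = 7.486 cmH2O.
R = 7.486 / 0.75 = 9.981 cmH2O·s/L.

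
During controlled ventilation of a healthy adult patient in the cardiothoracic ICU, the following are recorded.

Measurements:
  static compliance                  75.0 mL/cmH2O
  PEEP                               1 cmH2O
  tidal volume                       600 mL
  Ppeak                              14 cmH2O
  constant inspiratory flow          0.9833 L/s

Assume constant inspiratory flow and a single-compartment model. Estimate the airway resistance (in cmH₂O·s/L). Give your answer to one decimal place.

Equation of motion (constant flow): PIP = Vt/C + R·V̇ + PEEP.
R·V̇ = PIP − Vt/C − PEEP = 14 − 600/75.0 − 1 = 14 − 8.0 − 1 = 5.0 cmH2O.
R = 5.0 / 0.9833 = 5.085 cmH2O·s/L.

5.1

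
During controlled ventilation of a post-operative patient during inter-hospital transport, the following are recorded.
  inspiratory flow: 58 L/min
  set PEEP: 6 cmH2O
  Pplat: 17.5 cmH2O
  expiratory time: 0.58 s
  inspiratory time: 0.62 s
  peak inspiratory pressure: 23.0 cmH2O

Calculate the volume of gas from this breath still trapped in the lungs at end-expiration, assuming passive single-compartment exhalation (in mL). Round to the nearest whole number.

85

Flow: 58 L/min ÷ 60 = 0.9667 L/s.
Vt = flow × Ti = 0.9667 L/s × 0.62 s × 1000 mL/L = 599.35 mL.
R = (PIP − Pplat)/V̇ = (23.0 − 17.5) / 0.9667 = 5.5/0.9667 = 5.689 cmH2O·s/L.
C = Vt/(Pplat − PEEP) = 599.35 / (17.5 − 6) = 599.35/11.5 = 52.117 mL/cmH2O.
τ = R × C = 5.689 × 0.05212 L/cmH2O = 0.2965 s.
Fraction remaining = e^(−Te/τ) = e^(−0.58/0.2965) = 0.1414.
Trapped volume = 599.35 × 0.1414 = 84.748 mL.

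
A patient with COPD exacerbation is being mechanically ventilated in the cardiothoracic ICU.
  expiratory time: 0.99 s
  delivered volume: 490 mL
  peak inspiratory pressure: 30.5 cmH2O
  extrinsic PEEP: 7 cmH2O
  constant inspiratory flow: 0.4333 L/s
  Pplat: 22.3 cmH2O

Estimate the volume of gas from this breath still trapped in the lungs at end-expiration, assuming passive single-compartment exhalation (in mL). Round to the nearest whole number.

96

R = (PIP − Pplat)/V̇ = (30.5 − 22.3) / 0.4333 = 8.2/0.4333 = 18.925 cmH2O·s/L.
C = Vt/(Pplat − PEEP) = 490.0 / (22.3 − 7) = 490.0/15.3 = 32.026 mL/cmH2O.
τ = R × C = 18.925 × 0.03203 L/cmH2O = 0.6062 s.
Fraction remaining = e^(−Te/τ) = e^(−0.99/0.6062) = 0.1953.
Trapped volume = 490.0 × 0.1953 = 95.697 mL.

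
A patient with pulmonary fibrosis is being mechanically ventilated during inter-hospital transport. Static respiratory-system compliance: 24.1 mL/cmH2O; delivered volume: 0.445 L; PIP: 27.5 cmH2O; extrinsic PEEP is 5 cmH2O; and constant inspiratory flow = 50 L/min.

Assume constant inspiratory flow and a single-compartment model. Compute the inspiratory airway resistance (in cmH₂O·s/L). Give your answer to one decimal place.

Flow: 50 L/min ÷ 60 = 0.8333 L/s.
Equation of motion (constant flow): PIP = Vt/C + R·V̇ + PEEP.
R·V̇ = PIP − Vt/C − PEEP = 27.5 − 445/24.1 − 5 = 27.5 − 18.465 − 5 = 4.035 cmH2O.
R = 4.035 / 0.8333 = 4.842 cmH2O·s/L.

4.8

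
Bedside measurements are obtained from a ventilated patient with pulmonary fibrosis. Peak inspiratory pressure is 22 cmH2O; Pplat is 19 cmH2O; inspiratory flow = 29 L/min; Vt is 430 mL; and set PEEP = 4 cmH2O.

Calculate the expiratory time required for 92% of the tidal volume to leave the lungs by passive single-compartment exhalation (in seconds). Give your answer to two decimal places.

Flow: 29 L/min ÷ 60 = 0.4833 L/s.
R = (PIP − Pplat)/V̇ = (22 − 19) / 0.4833 = 3.0/0.4833 = 6.207 cmH2O·s/L.
C = Vt/(Pplat − PEEP) = 430.0 / (19 − 4) = 430.0/15.0 = 28.667 mL/cmH2O.
τ = R × C = 6.207 × 0.02867 L/cmH2O = 0.178 s.
t = −τ·ln(1 − 0.92) = −0.178·ln(0.08) = 0.4496 s.

0.45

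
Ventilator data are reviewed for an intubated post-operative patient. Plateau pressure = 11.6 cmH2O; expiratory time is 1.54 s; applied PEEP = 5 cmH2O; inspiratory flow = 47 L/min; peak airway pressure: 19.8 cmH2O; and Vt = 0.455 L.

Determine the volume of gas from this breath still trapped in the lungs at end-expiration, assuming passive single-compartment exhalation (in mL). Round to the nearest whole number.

54

Flow: 47 L/min ÷ 60 = 0.7833 L/s.
R = (PIP − Pplat)/V̇ = (19.8 − 11.6) / 0.7833 = 8.2/0.7833 = 10.469 cmH2O·s/L.
C = Vt/(Pplat − PEEP) = 455.0 / (11.6 − 5) = 455.0/6.6 = 68.939 mL/cmH2O.
τ = R × C = 10.469 × 0.06894 L/cmH2O = 0.7217 s.
Fraction remaining = e^(−Te/τ) = e^(−1.54/0.7217) = 0.1184.
Trapped volume = 455.0 × 0.1184 = 53.872 mL.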